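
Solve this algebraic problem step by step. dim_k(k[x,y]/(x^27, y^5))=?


Basis: x^i*y^j, i<27, j<5
27*5=135


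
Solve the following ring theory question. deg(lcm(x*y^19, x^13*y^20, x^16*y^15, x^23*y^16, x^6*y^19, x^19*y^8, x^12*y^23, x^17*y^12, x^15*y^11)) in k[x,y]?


lcm = componentwise max:
x: max(1,13,16,23,6,19,12,17,15)=23
y: max(19,20,15,16,19,8,23,12,11)=23
Total=23+23=46


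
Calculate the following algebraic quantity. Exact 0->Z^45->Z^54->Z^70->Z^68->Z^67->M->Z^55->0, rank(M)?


Alt sum=0:
(-1)^0*45 + (-1)^1*54 + (-1)^2*70 + (-1)^3*68 + (-1)^4*67 + (-1)^5*? + (-1)^6*55=0
rank(M)=115


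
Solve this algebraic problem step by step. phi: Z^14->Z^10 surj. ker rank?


rank(ker) = 14-10 = 4


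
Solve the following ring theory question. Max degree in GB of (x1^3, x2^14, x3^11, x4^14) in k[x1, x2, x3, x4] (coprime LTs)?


Pure powers, coprime LTs => already GB.
Degrees: 3, 14, 11, 14
Max=14


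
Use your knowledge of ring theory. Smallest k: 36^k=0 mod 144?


36^k mod 144:
k=1: 36
k=2: 0
First zero at k = 2


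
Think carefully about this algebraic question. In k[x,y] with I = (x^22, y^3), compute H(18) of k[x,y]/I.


k[x,y], I = (x^22, y^3), d = 18
Need i < 22 and d-i < 3.
Range: 16 <= i <= 18.
H(18) = 3


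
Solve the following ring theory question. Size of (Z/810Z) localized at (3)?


3-primary part: 810=3^4*10
Size=3^4=81


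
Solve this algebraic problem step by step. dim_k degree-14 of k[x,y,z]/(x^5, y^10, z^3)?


Need i<5, j<10, k<3 with i+j+k=14.
For each i, j ranges over max(0,14-i-2)..min(9,14-i):
  i=0: j in [12,9] -> 0
  i=1: j in [11,9] -> 0
  i=2: j in [10,9] -> 0
  i=3: j in [9,9] -> 1
  i=4: j in [8,9] -> 2
H(14) = 0+0+0+1+2 = 3


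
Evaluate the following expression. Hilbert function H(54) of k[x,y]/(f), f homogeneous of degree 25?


H(t)=d for t>=d-1.
d=25, t=54
H(54)=25


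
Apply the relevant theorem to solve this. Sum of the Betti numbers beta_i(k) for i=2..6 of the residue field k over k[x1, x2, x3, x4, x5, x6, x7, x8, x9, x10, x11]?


Koszul resolution: beta_i(k)=C(n,i), n=11
C(11,2)=55, C(11,3)=165, C(11,4)=330, C(11,5)=462, C(11,6)=462
Sum=1474


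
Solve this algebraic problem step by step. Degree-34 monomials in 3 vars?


C(d+n-1,n-1)=C(36,2)=630


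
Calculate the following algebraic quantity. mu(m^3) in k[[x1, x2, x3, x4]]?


C(n+d-1,d)=C(6,3)=20


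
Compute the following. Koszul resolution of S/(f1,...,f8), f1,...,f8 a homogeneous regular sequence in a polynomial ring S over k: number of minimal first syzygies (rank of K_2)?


Regular sequence => Koszul complex is the minimal free resolution.
Syz_1 minimally generated by Koszul relations f_i*e_j - f_j*e_i (i<j): mu(Syz_1) = beta_2 = C(m,2) = m(m-1)/2
m=8
8*7/2 = 28


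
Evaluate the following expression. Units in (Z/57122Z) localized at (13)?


Local ring = Z/28561Z.
phi(28561) = 13^3*(13-1) = 26364


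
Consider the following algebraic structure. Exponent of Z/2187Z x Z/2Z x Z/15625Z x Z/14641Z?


Exponent = lcm of the cyclic orders; pairwise coprime => product.
3^7*2^1*5^6*11^4=2187*2*15625*14641=1000620843750


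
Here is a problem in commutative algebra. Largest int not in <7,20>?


gcd(7,20)=1 => F=ab-a-b=7*20-7-20=140-27=113


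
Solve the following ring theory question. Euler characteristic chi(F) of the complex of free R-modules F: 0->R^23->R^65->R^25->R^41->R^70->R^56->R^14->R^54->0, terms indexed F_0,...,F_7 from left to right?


chi = sum (-1)^i * rank:
(-1)^0*23=23
(-1)^1*65=-65
(-1)^2*25=25
(-1)^3*41=-41
(-1)^4*70=70
(-1)^5*56=-56
(-1)^6*14=14
(-1)^7*54=-54
chi=-84


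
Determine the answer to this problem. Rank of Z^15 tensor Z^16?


rank(M(x)N) = rank(M)*rank(N)
15*16 = 240


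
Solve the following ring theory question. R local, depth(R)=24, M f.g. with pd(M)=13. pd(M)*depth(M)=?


pd+depth=24
depth=24-13=11
pd*depth=13*11=143


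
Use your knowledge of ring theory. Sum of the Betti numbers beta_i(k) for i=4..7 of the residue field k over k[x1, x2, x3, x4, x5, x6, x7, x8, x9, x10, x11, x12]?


Koszul resolution: beta_i(k)=C(n,i), n=12
C(12,4)=495, C(12,5)=792, C(12,6)=924, C(12,7)=792
Sum=3003


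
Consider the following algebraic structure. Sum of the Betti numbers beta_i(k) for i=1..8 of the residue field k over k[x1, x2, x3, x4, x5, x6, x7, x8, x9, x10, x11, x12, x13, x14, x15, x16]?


Koszul resolution: beta_i(k)=C(n,i), n=16
C(16,1)=16, C(16,2)=120, C(16,3)=560, C(16,4)=1820, C(16,5)=4368, C(16,6)=8008, C(16,7)=11440, C(16,8)=12870
Sum=39202


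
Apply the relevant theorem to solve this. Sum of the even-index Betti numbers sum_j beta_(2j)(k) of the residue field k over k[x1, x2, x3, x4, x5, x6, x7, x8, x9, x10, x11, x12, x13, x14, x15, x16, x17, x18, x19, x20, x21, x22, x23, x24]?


Koszul resolution: beta_i(k)=C(n,i), n=24
sum_even C(24,i) = 2^(n-1) = 2^23 = 8388608


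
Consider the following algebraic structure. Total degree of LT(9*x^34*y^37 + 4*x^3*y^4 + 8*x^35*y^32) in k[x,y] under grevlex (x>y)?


LT: 9*x^34*y^37
deg_x=34, deg_y=37
Total=34+37=71


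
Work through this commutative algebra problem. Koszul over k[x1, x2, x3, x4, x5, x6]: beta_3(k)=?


C(n,i)=C(6,3)=20


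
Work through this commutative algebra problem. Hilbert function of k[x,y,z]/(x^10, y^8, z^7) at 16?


Need i<10, j<8, k<7 with i+j+k=16.
For each i, j ranges over max(0,16-i-6)..min(7,16-i):
  i=0: j in [10,7] -> 0
  i=1: j in [9,7] -> 0
  i=2: j in [8,7] -> 0
  i=3: j in [7,7] -> 1
  i=4: j in [6,7] -> 2
  i=5: j in [5,7] -> 3
  i=6: j in [4,7] -> 4
  i=7: j in [3,7] -> 5
  i=8: j in [2,7] -> 6
  i=9: j in [1,7] -> 7
H(16) = 0+0+0+1+2+3+4+5+6+7 = 28


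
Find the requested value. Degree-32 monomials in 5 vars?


C(d+n-1,n-1)=C(36,4)=58905


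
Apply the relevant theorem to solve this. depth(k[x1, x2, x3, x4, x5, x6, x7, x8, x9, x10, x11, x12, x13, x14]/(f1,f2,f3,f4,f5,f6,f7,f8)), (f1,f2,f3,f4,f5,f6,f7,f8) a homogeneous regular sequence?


depth(R)=14
depth(R/I)=14-8=6


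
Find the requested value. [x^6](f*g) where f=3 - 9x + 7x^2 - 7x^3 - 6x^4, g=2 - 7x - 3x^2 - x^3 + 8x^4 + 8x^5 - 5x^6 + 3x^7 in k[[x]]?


[x^6] = sum a_i*b_j, i+j=6
  3*-5=-15
  -9*8=-72
  7*8=56
  -7*-1=7
  -6*-3=18
Sum=-6


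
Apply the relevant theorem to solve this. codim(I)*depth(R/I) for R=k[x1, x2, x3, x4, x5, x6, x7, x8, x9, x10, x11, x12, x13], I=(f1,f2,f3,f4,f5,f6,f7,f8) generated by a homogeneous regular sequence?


codim=8, depth=dim(R/I)=13-8=5
Product=8*5=40


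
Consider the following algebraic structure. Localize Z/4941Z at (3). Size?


3-primary part: 4941=3^4*61
Size=3^4=81


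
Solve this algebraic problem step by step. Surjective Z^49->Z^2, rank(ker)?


rank(ker) = 49-2 = 47


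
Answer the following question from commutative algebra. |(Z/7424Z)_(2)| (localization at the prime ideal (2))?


2-primary part: 7424=2^8*29
Size=2^8=256


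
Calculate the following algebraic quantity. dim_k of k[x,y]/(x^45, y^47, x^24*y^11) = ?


k[x,y]/I, I = (x^45, y^47, x^24*y^11)
Rect: 45x47=2115. Corner: (45-24)x(47-11)=756.
dim = 2115-756 = 1359


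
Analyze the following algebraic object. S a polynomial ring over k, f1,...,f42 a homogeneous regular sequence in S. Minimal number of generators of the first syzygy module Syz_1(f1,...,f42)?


Regular sequence => Koszul complex is the minimal free resolution.
Syz_1 minimally generated by Koszul relations f_i*e_j - f_j*e_i (i<j): mu(Syz_1) = beta_2 = C(m,2) = m(m-1)/2
m=42
42*41/2 = 861


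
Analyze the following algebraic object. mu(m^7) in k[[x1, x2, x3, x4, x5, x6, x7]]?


C(n+d-1,d)=C(13,7)=1716


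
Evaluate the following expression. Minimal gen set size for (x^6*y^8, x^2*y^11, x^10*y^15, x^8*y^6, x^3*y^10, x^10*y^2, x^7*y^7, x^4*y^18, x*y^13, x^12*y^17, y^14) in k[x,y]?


Remove redundant (divisible by others).
x^10*y^15 redundant.
x^12*y^17 redundant.
x^4*y^18 redundant.
Min: x^10*y^2, x^8*y^6, x^7*y^7, x^6*y^8, x^3*y^10, x^2*y^11, x*y^13, y^14
Count=8


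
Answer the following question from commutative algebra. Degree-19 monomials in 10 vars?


C(d+n-1,n-1)=C(28,9)=6906900


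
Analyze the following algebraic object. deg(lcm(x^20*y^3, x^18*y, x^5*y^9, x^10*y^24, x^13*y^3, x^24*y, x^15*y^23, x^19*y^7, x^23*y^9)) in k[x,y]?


lcm = componentwise max:
x: max(20,18,5,10,13,24,15,19,23)=24
y: max(3,1,9,24,3,1,23,7,9)=24
Total=24+24=48


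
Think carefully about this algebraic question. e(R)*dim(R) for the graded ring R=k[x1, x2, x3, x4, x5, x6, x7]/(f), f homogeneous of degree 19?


e(R)=deg(f)=19, dim(R)=7-1=6
e*dim=19*6=114


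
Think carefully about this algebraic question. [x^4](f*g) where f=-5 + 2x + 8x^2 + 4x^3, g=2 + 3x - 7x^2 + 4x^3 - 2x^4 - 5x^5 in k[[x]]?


[x^4] = sum a_i*b_j, i+j=4
  -5*-2=10
  2*4=8
  8*-7=-56
  4*3=12
Sum=-26


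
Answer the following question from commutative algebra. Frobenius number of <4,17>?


gcd(4,17)=1 => F=ab-a-b=4*17-4-17=68-21=47


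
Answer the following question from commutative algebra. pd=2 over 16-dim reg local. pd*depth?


pd+depth=16
depth=16-2=14
pd*depth=2*14=28


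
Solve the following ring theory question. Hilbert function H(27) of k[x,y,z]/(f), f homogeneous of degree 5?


C(29,2)-C(24,2)=406-276=130


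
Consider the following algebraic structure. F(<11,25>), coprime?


gcd(11,25)=1 => F=ab-a-b=11*25-11-25=275-36=239


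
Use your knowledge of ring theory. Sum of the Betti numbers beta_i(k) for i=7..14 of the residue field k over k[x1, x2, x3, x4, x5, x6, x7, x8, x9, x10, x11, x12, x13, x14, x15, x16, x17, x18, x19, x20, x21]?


Koszul resolution: beta_i(k)=C(n,i), n=21
C(21,7)=116280, C(21,8)=203490, C(21,9)=293930, C(21,10)=352716, C(21,11)=352716, C(21,12)=293930, C(21,13)=203490, C(21,14)=116280
Sum=1932832


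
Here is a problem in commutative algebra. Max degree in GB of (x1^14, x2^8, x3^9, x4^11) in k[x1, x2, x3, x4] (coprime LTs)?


Pure powers, coprime LTs => already GB.
Degrees: 14, 8, 9, 11
Max=14


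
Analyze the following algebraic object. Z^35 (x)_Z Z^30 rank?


rank(M(x)N) = rank(M)*rank(N)
35*30 = 1050


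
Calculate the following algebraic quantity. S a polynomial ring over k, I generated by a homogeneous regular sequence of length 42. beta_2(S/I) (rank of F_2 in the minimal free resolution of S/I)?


Regular sequence => Koszul complex is the minimal free resolution.
Syz_1 minimally generated by Koszul relations f_i*e_j - f_j*e_i (i<j): mu(Syz_1) = beta_2 = C(m,2) = m(m-1)/2
m=42
42*41/2 = 861


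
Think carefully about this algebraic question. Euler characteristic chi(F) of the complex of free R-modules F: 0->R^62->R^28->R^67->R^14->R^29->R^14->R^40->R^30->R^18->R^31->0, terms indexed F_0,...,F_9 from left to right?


chi = sum (-1)^i * rank:
(-1)^0*62=62
(-1)^1*28=-28
(-1)^2*67=67
(-1)^3*14=-14
(-1)^4*29=29
(-1)^5*14=-14
(-1)^6*40=40
(-1)^7*30=-30
(-1)^8*18=18
(-1)^9*31=-31
chi=99


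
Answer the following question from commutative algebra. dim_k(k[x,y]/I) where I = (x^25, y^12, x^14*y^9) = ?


k[x,y]/I, I = (x^25, y^12, x^14*y^9)
Rect: 25x12=300. Corner: (25-14)x(12-9)=33.
dim = 300-33 = 267


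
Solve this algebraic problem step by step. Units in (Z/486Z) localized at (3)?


Local ring = Z/243Z.
phi(243) = 3^4*(3-1) = 162


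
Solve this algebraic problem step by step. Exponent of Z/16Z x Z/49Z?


Exponent = lcm of the cyclic orders; pairwise coprime => product.
2^4*7^2=16*49=784


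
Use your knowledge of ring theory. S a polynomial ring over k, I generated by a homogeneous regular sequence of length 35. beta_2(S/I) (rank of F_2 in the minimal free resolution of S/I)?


Regular sequence => Koszul complex is the minimal free resolution.
Syz_1 minimally generated by Koszul relations f_i*e_j - f_j*e_i (i<j): mu(Syz_1) = beta_2 = C(m,2) = m(m-1)/2
m=35
35*34/2 = 595


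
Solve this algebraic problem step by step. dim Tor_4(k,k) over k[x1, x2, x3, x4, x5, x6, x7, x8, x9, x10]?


Koszul: C(n,i)=C(10,4)=210


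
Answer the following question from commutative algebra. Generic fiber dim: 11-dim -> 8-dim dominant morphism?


dim(fiber)=dim(X)-dim(Y)=11-8=3


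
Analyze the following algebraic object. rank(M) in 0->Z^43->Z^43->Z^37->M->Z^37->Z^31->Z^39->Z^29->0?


Alt sum=0:
(-1)^0*43 + (-1)^1*43 + (-1)^2*37 + (-1)^3*? + (-1)^4*37 + (-1)^5*31 + (-1)^6*39 + (-1)^7*29=0
rank(M)=53


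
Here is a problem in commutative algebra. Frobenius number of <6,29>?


gcd(6,29)=1 => F=ab-a-b=6*29-6-29=174-35=139


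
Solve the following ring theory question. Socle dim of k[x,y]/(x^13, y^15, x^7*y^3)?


Socle = ann(m) = span of standard monomials u with x*u, y*u in I (staircase corners).
Minimal generators: x^13, x^7*y^3, y^15
Corners: x^6y^14, x^12y^2
Socle dim=2


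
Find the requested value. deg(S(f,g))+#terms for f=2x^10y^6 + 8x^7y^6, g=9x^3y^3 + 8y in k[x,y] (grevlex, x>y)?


LT(f)=2x^10y^6, LT(g)=9x^3y^3
lcm(LM)=x^10y^6
S(f,g) (scaled by 18 to clear denominators) = 9*f - 2x^7y^3*g = 72x^7y^6 - 16x^7y^4
2 terms, deg 13.
13+2=15


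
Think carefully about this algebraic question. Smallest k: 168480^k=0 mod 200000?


168480^k mod 200000:
k=1: 168480
k=2: 110400
k=3: 192000
k=4: 160000
k=5: 0
First zero at k = 5


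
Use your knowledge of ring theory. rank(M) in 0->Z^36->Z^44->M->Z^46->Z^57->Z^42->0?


Alt sum=0:
(-1)^0*36 + (-1)^1*44 + (-1)^2*? + (-1)^3*46 + (-1)^4*57 + (-1)^5*42=0
rank(M)=39


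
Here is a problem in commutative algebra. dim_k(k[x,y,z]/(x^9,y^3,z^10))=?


Basis: x^iy^jz^k, i<9,j<3,k<10
9*3*10=270


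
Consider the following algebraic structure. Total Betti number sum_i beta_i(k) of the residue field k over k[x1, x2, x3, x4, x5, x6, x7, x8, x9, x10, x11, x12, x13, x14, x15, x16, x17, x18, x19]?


Koszul resolution: beta_i(k)=C(n,i), n=19
sum_i C(19,i) = 2^19 = 524288


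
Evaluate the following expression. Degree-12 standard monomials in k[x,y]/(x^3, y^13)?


k[x,y], I = (x^3, y^13), d = 12
Need i < 3 and d-i < 13.
Range: 0 <= i <= 2.
H(12) = 3


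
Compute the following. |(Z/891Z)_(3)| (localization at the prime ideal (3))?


3-primary part: 891=3^4*11
Size=3^4=81


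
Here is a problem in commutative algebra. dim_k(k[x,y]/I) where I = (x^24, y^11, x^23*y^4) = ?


k[x,y]/I, I = (x^24, y^11, x^23*y^4)
Rect: 24x11=264. Corner: (24-23)x(11-4)=7.
dim = 264-7 = 257


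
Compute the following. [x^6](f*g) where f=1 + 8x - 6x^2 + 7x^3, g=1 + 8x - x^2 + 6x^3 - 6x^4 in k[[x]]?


[x^6] = sum a_i*b_j, i+j=6
  -6*-6=36
  7*6=42
Sum=78


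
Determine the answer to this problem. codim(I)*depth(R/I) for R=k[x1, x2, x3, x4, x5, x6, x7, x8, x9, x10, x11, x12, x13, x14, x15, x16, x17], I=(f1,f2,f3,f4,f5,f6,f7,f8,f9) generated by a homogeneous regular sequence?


codim=9, depth=dim(R/I)=17-9=8
Product=9*8=72


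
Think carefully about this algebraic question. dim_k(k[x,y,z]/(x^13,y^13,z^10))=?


Basis: x^iy^jz^k, i<13,j<13,k<10
13*13*10=1690


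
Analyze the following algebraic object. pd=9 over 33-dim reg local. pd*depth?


pd+depth=33
depth=33-9=24
pd*depth=9*24=216


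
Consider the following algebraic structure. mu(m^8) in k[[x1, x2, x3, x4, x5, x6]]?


C(n+d-1,d)=C(13,8)=1287


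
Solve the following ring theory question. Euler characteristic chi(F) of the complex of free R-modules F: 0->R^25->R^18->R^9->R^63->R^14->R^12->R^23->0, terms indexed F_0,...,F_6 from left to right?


chi = sum (-1)^i * rank:
(-1)^0*25=25
(-1)^1*18=-18
(-1)^2*9=9
(-1)^3*63=-63
(-1)^4*14=14
(-1)^5*12=-12
(-1)^6*23=23
chi=-22


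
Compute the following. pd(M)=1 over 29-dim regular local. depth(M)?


pd+depth=depth(R)=29
depth=29-1=28


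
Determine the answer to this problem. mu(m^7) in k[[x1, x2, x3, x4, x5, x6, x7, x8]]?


C(n+d-1,d)=C(14,7)=3432


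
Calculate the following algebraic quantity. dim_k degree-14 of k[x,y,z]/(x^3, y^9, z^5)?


Need i<3, j<9, k<5 with i+j+k=14.
For each i, j ranges over max(0,14-i-4)..min(8,14-i):
  i=0: j in [10,8] -> 0
  i=1: j in [9,8] -> 0
  i=2: j in [8,8] -> 1
H(14) = 0+0+1 = 1


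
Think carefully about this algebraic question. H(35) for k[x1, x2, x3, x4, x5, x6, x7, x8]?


C(d+n-1,n-1)=C(42,7)=26978328


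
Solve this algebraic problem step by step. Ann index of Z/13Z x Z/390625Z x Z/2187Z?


Exponent = lcm of the cyclic orders; pairwise coprime => product.
13^1*5^8*3^7=13*390625*2187=11105859375


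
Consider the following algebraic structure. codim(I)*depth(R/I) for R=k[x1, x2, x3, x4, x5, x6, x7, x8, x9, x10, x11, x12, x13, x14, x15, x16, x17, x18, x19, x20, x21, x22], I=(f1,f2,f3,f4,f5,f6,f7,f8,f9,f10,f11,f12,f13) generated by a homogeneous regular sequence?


codim=13, depth=dim(R/I)=22-13=9
Product=13*9=117


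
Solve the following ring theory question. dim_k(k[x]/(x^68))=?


Basis: 1,x,...,x^67
dim=68


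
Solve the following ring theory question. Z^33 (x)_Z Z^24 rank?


rank(M(x)N) = rank(M)*rank(N)
33*24 = 792


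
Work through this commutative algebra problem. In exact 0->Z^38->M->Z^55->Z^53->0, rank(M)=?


Alt sum=0:
(-1)^0*38 + (-1)^1*? + (-1)^2*55 + (-1)^3*53=0
rank(M)=40


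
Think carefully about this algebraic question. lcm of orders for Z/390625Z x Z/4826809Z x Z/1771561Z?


Exponent = lcm of the cyclic orders; pairwise coprime => product.
5^8*13^6*11^6=390625*4826809*1771561=3340229132362890625


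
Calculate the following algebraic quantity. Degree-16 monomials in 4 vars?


C(d+n-1,n-1)=C(19,3)=969


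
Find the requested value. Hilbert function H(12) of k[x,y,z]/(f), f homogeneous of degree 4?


C(14,2)-C(10,2)=91-45=46


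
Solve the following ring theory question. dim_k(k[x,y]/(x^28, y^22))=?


Basis: x^i*y^j, i<28, j<22
28*22=616


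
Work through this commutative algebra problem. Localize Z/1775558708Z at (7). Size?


7-primary part: 1775558708=7^9*44
Size=7^9=40353607


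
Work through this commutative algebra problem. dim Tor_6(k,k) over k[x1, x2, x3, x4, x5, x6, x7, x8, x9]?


Koszul: C(n,i)=C(9,6)=84


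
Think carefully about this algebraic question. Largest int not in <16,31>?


gcd(16,31)=1 => F=ab-a-b=16*31-16-31=496-47=449


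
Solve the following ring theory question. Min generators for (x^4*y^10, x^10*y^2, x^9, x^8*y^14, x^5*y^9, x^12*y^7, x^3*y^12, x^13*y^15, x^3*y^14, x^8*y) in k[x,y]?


Remove redundant (divisible by others).
x^10*y^2 redundant.
x^8*y^14 redundant.
x^13*y^15 redundant.
x^12*y^7 redundant.
x^3*y^14 redundant.
Min: x^9, x^8*y, x^5*y^9, x^4*y^10, x^3*y^12
Count=5


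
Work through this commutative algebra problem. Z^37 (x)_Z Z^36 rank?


rank(M(x)N) = rank(M)*rank(N)
37*36 = 1332


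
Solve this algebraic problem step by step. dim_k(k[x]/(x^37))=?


Basis: 1,x,...,x^36
dim=37


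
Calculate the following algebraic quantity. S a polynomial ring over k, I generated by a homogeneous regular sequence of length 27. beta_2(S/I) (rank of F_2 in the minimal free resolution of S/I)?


Regular sequence => Koszul complex is the minimal free resolution.
Syz_1 minimally generated by Koszul relations f_i*e_j - f_j*e_i (i<j): mu(Syz_1) = beta_2 = C(m,2) = m(m-1)/2
m=27
27*26/2 = 351


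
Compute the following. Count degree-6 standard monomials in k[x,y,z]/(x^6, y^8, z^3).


Need i<6, j<8, k<3 with i+j+k=6.
For each i, j ranges over max(0,6-i-2)..min(7,6-i):
  i=0: j in [4,6] -> 3
  i=1: j in [3,5] -> 3
  i=2: j in [2,4] -> 3
  i=3: j in [1,3] -> 3
  i=4: j in [0,2] -> 3
  i=5: j in [0,1] -> 2
H(6) = 3+3+3+3+3+2 = 17


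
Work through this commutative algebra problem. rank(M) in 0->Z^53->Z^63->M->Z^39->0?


Alt sum=0:
(-1)^0*53 + (-1)^1*63 + (-1)^2*? + (-1)^3*39=0
rank(M)=49


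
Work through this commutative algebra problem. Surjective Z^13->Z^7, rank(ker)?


rank(ker) = 13-7 = 6


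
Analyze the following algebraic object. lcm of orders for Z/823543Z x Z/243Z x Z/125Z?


Exponent = lcm of the cyclic orders; pairwise coprime => product.
7^7*3^5*5^3=823543*243*125=25015118625


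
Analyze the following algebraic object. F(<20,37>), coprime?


gcd(20,37)=1 => F=ab-a-b=20*37-20-37=740-57=683


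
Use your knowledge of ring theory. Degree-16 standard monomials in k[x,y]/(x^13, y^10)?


k[x,y], I = (x^13, y^10), d = 16
Need i < 13 and d-i < 10.
Range: 7 <= i <= 12.
H(16) = 6


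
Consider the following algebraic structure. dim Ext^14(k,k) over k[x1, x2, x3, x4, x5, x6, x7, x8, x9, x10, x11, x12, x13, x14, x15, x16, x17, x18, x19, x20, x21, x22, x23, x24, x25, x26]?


C(n,i)=C(26,14)=9657700


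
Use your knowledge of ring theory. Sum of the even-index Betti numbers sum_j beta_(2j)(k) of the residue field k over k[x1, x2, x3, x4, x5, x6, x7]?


Koszul resolution: beta_i(k)=C(n,i), n=7
sum_even C(7,i) = 2^(n-1) = 2^6 = 64


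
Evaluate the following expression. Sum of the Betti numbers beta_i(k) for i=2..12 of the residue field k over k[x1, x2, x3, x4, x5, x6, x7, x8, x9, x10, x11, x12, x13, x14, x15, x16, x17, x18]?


Koszul resolution: beta_i(k)=C(n,i), n=18
C(18,2)=153, C(18,3)=816, C(18,4)=3060, C(18,5)=8568, C(18,6)=18564, C(18,7)=31824, C(18,8)=43758, C(18,9)=48620, C(18,10)=43758, C(18,11)=31824, C(18,12)=18564
Sum=249509


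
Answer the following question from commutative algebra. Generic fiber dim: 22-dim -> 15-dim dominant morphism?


dim(fiber)=dim(X)-dim(Y)=22-15=7


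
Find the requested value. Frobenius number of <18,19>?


gcd(18,19)=1 => F=ab-a-b=18*19-18-19=342-37=305


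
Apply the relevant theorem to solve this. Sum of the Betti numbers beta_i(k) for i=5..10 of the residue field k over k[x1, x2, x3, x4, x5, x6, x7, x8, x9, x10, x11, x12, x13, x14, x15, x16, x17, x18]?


Koszul resolution: beta_i(k)=C(n,i), n=18
C(18,5)=8568, C(18,6)=18564, C(18,7)=31824, C(18,8)=43758, C(18,9)=48620, C(18,10)=43758
Sum=195092


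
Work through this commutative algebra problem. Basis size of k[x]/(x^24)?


Basis: 1,x,...,x^23
dim=24


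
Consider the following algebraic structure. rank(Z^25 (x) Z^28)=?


rank(M(x)N) = rank(M)*rank(N)
25*28 = 700


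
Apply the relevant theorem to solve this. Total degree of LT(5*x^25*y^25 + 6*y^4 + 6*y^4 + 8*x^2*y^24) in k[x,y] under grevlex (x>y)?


LT: 5*x^25*y^25
deg_x=25, deg_y=25
Total=25+25=50


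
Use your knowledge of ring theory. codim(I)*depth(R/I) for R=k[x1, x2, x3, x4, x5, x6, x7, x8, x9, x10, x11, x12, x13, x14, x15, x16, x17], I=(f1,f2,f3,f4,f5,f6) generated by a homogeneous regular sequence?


codim=6, depth=dim(R/I)=17-6=11
Product=6*11=66


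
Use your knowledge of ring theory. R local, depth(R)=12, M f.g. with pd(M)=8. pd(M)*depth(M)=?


pd+depth=12
depth=12-8=4
pd*depth=8*4=32


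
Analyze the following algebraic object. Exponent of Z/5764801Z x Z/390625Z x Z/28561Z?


Exponent = lcm of the cyclic orders; pairwise coprime => product.
7^8*5^8*13^4=5764801*390625*28561=64315813031640625


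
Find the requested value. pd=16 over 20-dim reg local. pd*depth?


pd+depth=20
depth=20-16=4
pd*depth=16*4=64


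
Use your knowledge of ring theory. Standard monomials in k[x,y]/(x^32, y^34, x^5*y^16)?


k[x,y]/I, I = (x^32, y^34, x^5*y^16)
Rect: 32x34=1088. Corner: (32-5)x(34-16)=486.
dim = 1088-486 = 602


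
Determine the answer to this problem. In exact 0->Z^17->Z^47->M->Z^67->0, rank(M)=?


Alt sum=0:
(-1)^0*17 + (-1)^1*47 + (-1)^2*? + (-1)^3*67=0
rank(M)=97


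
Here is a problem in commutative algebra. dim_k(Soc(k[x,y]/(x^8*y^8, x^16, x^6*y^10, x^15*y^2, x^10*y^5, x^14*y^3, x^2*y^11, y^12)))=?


Socle = ann(m) = span of standard monomials u with x*u, y*u in I (staircase corners).
Minimal generators: x^16, x^15*y^2, x^14*y^3, x^10*y^5, x^8*y^8, x^6*y^10, x^2*y^11, y^12
Corners: xy^11, x^5y^10, x^7y^9, x^9y^7, x^13y^4, x^14y^2, x^15y
Socle dim=7


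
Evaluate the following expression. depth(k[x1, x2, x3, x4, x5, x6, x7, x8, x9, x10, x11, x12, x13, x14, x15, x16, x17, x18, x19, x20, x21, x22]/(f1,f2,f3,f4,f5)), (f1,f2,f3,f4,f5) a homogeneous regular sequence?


depth(R)=22
depth(R/I)=22-5=17


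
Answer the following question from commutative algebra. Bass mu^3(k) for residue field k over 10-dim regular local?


C(n,i)=C(10,3)=120


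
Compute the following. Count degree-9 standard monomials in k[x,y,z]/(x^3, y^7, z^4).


Need i<3, j<7, k<4 with i+j+k=9.
For each i, j ranges over max(0,9-i-3)..min(6,9-i):
  i=0: j in [6,6] -> 1
  i=1: j in [5,6] -> 2
  i=2: j in [4,6] -> 3
H(9) = 1+2+3 = 6


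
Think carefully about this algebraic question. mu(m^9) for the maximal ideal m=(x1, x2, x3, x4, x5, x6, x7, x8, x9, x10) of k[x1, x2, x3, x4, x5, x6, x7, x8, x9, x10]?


Graded Nakayama: mu(m^d) = dim_k (m^d/m^(d+1)) = #degree-9 monomials in 10 vars
C(n+d-1,d)=C(18,9)=48620


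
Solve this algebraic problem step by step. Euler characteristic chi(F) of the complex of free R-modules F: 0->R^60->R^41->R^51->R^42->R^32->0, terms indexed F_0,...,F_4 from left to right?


chi = sum (-1)^i * rank:
(-1)^0*60=60
(-1)^1*41=-41
(-1)^2*51=51
(-1)^3*42=-42
(-1)^4*32=32
chi=60


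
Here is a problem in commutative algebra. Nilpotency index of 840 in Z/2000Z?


840^k mod 2000:
k=1: 840
k=2: 1600
k=3: 0
First zero at k = 3


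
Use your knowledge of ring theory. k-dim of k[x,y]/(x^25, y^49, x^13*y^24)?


k[x,y]/I, I = (x^25, y^49, x^13*y^24)
Rect: 25x49=1225. Corner: (25-13)x(49-24)=300.
dim = 1225-300 = 925


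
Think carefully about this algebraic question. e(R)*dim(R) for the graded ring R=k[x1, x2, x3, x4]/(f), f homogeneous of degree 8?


e(R)=deg(f)=8, dim(R)=4-1=3
e*dim=8*3=24


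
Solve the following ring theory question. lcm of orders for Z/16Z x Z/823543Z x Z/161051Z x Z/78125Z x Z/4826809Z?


Exponent = lcm of the cyclic orders; pairwise coprime => product.
2^4*7^7*11^5*5^7*13^6=16*823543*161051*78125*4826809=800239220466482046250000


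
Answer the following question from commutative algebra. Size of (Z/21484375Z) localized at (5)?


5-primary part: 21484375=5^9*11
Size=5^9=1953125


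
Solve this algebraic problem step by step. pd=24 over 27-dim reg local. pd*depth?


pd+depth=27
depth=27-24=3
pd*depth=24*3=72


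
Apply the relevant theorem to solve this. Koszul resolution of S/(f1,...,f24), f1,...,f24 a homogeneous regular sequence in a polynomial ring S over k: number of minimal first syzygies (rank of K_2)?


Regular sequence => Koszul complex is the minimal free resolution.
Syz_1 minimally generated by Koszul relations f_i*e_j - f_j*e_i (i<j): mu(Syz_1) = beta_2 = C(m,2) = m(m-1)/2
m=24
24*23/2 = 276


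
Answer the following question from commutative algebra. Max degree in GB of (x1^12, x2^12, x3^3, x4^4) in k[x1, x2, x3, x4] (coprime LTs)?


Pure powers, coprime LTs => already GB.
Degrees: 12, 12, 3, 4
Max=12


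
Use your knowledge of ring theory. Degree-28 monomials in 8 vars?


C(d+n-1,n-1)=C(35,7)=6724520


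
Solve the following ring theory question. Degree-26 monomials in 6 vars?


C(d+n-1,n-1)=C(31,5)=169911


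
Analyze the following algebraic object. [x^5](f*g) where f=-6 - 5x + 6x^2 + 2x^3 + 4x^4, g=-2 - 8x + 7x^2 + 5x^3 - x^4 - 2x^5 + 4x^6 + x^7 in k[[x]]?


[x^5] = sum a_i*b_j, i+j=5
  -6*-2=12
  -5*-1=5
  6*5=30
  2*7=14
  4*-8=-32
Sum=29


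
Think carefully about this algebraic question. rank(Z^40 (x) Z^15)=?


rank(M(x)N) = rank(M)*rank(N)
40*15 = 600


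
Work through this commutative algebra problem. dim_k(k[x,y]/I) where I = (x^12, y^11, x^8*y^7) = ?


k[x,y]/I, I = (x^12, y^11, x^8*y^7)
Rect: 12x11=132. Corner: (12-8)x(11-7)=16.
dim = 132-16 = 116


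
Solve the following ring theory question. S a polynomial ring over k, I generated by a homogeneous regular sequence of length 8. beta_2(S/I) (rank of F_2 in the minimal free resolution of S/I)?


Regular sequence => Koszul complex is the minimal free resolution.
Syz_1 minimally generated by Koszul relations f_i*e_j - f_j*e_i (i<j): mu(Syz_1) = beta_2 = C(m,2) = m(m-1)/2
m=8
8*7/2 = 28


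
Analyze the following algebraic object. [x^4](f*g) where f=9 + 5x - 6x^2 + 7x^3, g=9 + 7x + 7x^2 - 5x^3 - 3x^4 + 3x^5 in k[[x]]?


[x^4] = sum a_i*b_j, i+j=4
  9*-3=-27
  5*-5=-25
  -6*7=-42
  7*7=49
Sum=-45


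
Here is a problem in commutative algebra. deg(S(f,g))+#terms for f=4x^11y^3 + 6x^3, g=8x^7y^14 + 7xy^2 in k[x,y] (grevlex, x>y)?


LT(f)=4x^11y^3, LT(g)=8x^7y^14
lcm(LM)=x^11y^14
S(f,g) (scaled by 32 to clear denominators) = 8y^11*f - 4x^4*g = 48x^3y^11 - 28x^5y^2
2 terms, deg 14.
14+2=16


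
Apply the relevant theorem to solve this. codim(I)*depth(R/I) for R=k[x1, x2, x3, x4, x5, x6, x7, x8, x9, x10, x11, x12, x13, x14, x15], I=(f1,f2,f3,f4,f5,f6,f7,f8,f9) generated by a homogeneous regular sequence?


codim=9, depth=dim(R/I)=15-9=6
Product=9*6=54


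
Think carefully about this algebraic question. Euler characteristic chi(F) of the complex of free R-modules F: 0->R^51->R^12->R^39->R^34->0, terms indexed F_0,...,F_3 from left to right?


chi = sum (-1)^i * rank:
(-1)^0*51=51
(-1)^1*12=-12
(-1)^2*39=39
(-1)^3*34=-34
chi=44


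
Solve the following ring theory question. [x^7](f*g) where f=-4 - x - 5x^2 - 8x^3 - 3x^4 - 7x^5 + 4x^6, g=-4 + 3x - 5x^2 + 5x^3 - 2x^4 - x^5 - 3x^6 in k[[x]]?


[x^7] = sum a_i*b_j, i+j=7
  -1*-3=3
  -5*-1=5
  -8*-2=16
  -3*5=-15
  -7*-5=35
  4*3=12
Sum=56


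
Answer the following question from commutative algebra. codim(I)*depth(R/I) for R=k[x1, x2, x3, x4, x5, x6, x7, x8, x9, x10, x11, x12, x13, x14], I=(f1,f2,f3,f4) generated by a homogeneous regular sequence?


codim=4, depth=dim(R/I)=14-4=10
Product=4*10=40


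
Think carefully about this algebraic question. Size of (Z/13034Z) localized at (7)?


7-primary part: 13034=7^3*38
Size=7^3=343


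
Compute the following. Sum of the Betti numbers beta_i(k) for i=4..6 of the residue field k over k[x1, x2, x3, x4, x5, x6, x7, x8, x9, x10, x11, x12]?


Koszul resolution: beta_i(k)=C(n,i), n=12
C(12,4)=495, C(12,5)=792, C(12,6)=924
Sum=2211


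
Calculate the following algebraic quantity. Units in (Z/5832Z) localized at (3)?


Local ring = Z/729Z.
phi(729) = 3^5*(3-1) = 486


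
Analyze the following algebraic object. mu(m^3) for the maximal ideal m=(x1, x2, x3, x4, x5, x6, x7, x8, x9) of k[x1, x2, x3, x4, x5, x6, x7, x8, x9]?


Graded Nakayama: mu(m^d) = dim_k (m^d/m^(d+1)) = #degree-3 monomials in 9 vars
C(n+d-1,d)=C(11,3)=165


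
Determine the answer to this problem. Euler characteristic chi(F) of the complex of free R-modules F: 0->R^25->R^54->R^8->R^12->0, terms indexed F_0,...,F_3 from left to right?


chi = sum (-1)^i * rank:
(-1)^0*25=25
(-1)^1*54=-54
(-1)^2*8=8
(-1)^3*12=-12
chi=-33


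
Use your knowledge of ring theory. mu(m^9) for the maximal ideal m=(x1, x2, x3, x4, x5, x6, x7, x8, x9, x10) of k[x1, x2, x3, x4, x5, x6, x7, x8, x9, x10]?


Graded Nakayama: mu(m^d) = dim_k (m^d/m^(d+1)) = #degree-9 monomials in 10 vars
C(n+d-1,d)=C(18,9)=48620


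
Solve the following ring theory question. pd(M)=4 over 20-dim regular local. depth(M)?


pd+depth=depth(R)=20
depth=20-4=16


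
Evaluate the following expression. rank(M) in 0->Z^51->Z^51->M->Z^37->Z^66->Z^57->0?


Alt sum=0:
(-1)^0*51 + (-1)^1*51 + (-1)^2*? + (-1)^3*37 + (-1)^4*66 + (-1)^5*57=0
rank(M)=28


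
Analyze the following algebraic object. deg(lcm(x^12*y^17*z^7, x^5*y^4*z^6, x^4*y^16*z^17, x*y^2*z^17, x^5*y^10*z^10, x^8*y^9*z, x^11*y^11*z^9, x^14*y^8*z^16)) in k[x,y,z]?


lcm = componentwise max:
x: max(12,5,4,1,5,8,11,14)=14
y: max(17,4,16,2,10,9,11,8)=17
z: max(7,6,17,17,10,1,9,16)=17
Total=14+17+17=48


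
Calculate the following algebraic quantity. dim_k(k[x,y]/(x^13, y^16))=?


Basis: x^i*y^j, i<13, j<16
13*16=208


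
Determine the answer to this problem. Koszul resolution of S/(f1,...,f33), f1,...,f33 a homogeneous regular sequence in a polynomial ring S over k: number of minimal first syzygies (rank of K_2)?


Regular sequence => Koszul complex is the minimal free resolution.
Syz_1 minimally generated by Koszul relations f_i*e_j - f_j*e_i (i<j): mu(Syz_1) = beta_2 = C(m,2) = m(m-1)/2
m=33
33*32/2 = 528


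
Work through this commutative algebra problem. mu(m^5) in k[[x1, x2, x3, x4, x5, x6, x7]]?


C(n+d-1,d)=C(11,5)=462


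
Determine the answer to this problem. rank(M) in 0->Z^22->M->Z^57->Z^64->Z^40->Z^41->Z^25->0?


Alt sum=0:
(-1)^0*22 + (-1)^1*? + (-1)^2*57 + (-1)^3*64 + (-1)^4*40 + (-1)^5*41 + (-1)^6*25=0
rank(M)=39


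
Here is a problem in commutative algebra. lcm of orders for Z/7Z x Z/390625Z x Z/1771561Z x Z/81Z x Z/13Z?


Exponent = lcm of the cyclic orders; pairwise coprime => product.
7^1*5^8*11^6*3^4*13^1=7*390625*1771561*81*13=5100850051171875


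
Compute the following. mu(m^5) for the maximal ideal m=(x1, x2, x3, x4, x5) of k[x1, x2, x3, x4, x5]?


Graded Nakayama: mu(m^d) = dim_k (m^d/m^(d+1)) = #degree-5 monomials in 5 vars
C(n+d-1,d)=C(9,5)=126


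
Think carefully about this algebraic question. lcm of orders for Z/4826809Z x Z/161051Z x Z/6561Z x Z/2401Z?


Exponent = lcm of the cyclic orders; pairwise coprime => product.
13^6*11^5*3^8*7^4=4826809*161051*6561*2401=12245759826193792899


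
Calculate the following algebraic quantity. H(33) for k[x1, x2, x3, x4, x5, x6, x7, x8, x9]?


C(d+n-1,n-1)=C(41,8)=95548245


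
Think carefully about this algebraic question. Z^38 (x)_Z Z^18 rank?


rank(M(x)N) = rank(M)*rank(N)
38*18 = 684


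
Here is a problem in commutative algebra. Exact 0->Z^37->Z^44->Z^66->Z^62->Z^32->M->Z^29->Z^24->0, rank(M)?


Alt sum=0:
(-1)^0*37 + (-1)^1*44 + (-1)^2*66 + (-1)^3*62 + (-1)^4*32 + (-1)^5*? + (-1)^6*29 + (-1)^7*24=0
rank(M)=34


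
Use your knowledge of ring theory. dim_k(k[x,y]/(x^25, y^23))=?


Basis: x^i*y^j, i<25, j<23
25*23=575


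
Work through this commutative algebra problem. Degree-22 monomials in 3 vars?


C(d+n-1,n-1)=C(24,2)=276


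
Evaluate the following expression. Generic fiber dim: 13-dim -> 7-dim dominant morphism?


dim(fiber)=dim(X)-dim(Y)=13-7=6


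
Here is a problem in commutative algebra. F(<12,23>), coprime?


gcd(12,23)=1 => F=ab-a-b=12*23-12-23=276-35=241


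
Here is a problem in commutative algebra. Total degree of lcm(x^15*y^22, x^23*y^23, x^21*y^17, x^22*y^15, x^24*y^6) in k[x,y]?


lcm = componentwise max:
x: max(15,23,21,22,24)=24
y: max(22,23,17,15,6)=23
Total=24+23=47


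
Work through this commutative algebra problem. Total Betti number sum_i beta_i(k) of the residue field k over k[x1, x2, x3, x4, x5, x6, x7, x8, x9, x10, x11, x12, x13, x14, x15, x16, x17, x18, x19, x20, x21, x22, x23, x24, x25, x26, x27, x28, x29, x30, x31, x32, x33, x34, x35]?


Koszul resolution: beta_i(k)=C(n,i), n=35
sum_i C(35,i) = 2^35 = 34359738368


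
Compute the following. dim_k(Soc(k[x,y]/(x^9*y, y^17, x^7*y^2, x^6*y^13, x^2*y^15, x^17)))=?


Socle = ann(m) = span of standard monomials u with x*u, y*u in I (staircase corners).
Minimal generators: x^17, x^9*y, x^7*y^2, x^6*y^13, x^2*y^15, y^17
Corners: xy^16, x^5y^14, x^6y^12, x^8y, x^16
Socle dim=5


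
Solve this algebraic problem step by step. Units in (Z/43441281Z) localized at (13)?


Local ring = Z/4826809Z.
phi(4826809) = 13^5*(13-1) = 4455516


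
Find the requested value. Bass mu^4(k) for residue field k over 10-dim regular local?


C(n,i)=C(10,4)=210


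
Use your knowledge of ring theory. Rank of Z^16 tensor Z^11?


rank(M(x)N) = rank(M)*rank(N)
16*11 = 176


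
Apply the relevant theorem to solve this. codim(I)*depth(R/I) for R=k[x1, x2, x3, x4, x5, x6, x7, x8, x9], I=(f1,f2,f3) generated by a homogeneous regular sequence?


codim=3, depth=dim(R/I)=9-3=6
Product=3*6=18


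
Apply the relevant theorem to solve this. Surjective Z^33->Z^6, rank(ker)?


rank(ker) = 33-6 = 27


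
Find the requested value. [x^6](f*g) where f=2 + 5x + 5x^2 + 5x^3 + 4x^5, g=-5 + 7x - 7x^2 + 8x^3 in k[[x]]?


[x^6] = sum a_i*b_j, i+j=6
  5*8=40
  4*7=28
Sum=68


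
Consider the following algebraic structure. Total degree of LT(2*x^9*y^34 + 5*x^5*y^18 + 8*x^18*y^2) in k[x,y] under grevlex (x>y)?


LT: 2*x^9*y^34
deg_x=9, deg_y=34
Total=9+34=43


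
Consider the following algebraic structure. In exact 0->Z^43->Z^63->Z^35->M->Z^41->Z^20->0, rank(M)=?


Alt sum=0:
(-1)^0*43 + (-1)^1*63 + (-1)^2*35 + (-1)^3*? + (-1)^4*41 + (-1)^5*20=0
rank(M)=36


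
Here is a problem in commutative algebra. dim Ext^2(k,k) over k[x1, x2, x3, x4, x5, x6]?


C(n,i)=C(6,2)=15


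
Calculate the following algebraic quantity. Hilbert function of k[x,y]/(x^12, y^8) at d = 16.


k[x,y], I = (x^12, y^8), d = 16
Need i < 12 and d-i < 8.
Range: 9 <= i <= 11.
H(16) = 3


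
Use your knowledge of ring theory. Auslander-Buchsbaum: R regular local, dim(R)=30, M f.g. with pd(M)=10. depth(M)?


pd+depth=depth(R)=30
depth=30-10=20


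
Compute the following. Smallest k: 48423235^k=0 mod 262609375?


48423235^k mod 262609375:
k=1: 48423235
k=2: 253349600
k=3: 177331000
k=4: 159066250
k=5: 52521875
k=6: 0
First zero at k = 6


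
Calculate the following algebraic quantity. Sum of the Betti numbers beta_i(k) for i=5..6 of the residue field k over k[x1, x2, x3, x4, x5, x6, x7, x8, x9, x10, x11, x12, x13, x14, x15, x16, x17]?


Koszul resolution: beta_i(k)=C(n,i), n=17
C(17,5)=6188, C(17,6)=12376
Sum=18564


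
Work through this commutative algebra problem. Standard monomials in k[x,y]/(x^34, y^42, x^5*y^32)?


k[x,y]/I, I = (x^34, y^42, x^5*y^32)
Rect: 34x42=1428. Corner: (34-5)x(42-32)=290.
dim = 1428-290 = 1138


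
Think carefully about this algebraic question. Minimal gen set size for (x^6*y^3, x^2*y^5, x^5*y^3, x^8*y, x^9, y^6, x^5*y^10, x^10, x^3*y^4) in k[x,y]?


Remove redundant (divisible by others).
x^5*y^10 redundant.
x^6*y^3 redundant.
x^10 redundant.
Min: x^9, x^8*y, x^5*y^3, x^3*y^4, x^2*y^5, y^6
Count=6


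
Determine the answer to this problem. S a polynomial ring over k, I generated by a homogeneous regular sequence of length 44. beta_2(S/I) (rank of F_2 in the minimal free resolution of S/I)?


Regular sequence => Koszul complex is the minimal free resolution.
Syz_1 minimally generated by Koszul relations f_i*e_j - f_j*e_i (i<j): mu(Syz_1) = beta_2 = C(m,2) = m(m-1)/2
m=44
44*43/2 = 946


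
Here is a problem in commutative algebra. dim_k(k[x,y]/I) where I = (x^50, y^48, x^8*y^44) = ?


k[x,y]/I, I = (x^50, y^48, x^8*y^44)
Rect: 50x48=2400. Corner: (50-8)x(48-44)=168.
dim = 2400-168 = 2232


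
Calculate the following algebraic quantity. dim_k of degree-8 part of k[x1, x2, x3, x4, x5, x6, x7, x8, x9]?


C(d+n-1,n-1)=C(16,8)=12870


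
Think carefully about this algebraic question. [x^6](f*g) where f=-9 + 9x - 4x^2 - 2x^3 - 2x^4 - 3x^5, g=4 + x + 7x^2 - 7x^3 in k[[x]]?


[x^6] = sum a_i*b_j, i+j=6
  -2*-7=14
  -2*7=-14
  -3*1=-3
Sum=-3


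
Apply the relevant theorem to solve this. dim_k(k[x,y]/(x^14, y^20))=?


Basis: x^i*y^j, i<14, j<20
14*20=280


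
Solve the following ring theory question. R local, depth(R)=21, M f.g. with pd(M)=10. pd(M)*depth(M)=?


pd+depth=21
depth=21-10=11
pd*depth=10*11=110


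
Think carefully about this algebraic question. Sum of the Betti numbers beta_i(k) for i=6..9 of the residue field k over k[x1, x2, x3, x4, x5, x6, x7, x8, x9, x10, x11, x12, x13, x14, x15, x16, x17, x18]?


Koszul resolution: beta_i(k)=C(n,i), n=18
C(18,6)=18564, C(18,7)=31824, C(18,8)=43758, C(18,9)=48620
Sum=142766


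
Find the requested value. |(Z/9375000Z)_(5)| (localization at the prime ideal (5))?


5-primary part: 9375000=5^8*24
Size=5^8=390625
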